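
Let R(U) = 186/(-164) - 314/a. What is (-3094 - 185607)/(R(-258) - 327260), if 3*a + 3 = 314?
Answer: 4812252902/8345890687 ≈ 0.57660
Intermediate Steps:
a = 311/3 (a = -1 + (1/3)*314 = -1 + 314/3 = 311/3 ≈ 103.67)
R(U) = -106167/25502 (R(U) = 186/(-164) - 314/311/3 = 186*(-1/164) - 314*3/311 = -93/82 - 942/311 = -106167/25502)
(-3094 - 185607)/(R(-258) - 327260) = (-3094 - 185607)/(-106167/25502 - 327260) = -188701/(-8345890687/25502) = -188701*(-25502/8345890687) = 4812252902/8345890687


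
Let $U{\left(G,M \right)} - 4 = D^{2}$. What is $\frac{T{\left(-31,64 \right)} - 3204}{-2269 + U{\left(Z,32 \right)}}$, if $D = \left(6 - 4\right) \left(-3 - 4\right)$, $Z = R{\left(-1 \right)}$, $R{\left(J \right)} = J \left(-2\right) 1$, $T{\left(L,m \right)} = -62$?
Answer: $\frac{3266}{2069} \approx 1.5785$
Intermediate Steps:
$R{\left(J \right)} = - 2 J$ ($R{\left(J \right)} = - 2 J 1 = - 2 J$)
$Z = 2$ ($Z = \left(-2\right) \left(-1\right) = 2$)
$D = -14$ ($D = 2 \left(-7\right) = -14$)
$U{\left(G,M \right)} = 200$ ($U{\left(G,M \right)} = 4 + \left(-14\right)^{2} = 4 + 196 = 200$)
$\frac{T{\left(-31,64 \right)} - 3204}{-2269 + U{\left(Z,32 \right)}} = \frac{-62 - 3204}{-2269 + 200} = - \frac{3266}{-2069} = \left(-3266\right) \left(- \frac{1}{2069}\right) = \frac{3266}{2069}$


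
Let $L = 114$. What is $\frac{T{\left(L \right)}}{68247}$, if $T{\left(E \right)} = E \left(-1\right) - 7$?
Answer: $- \frac{121}{68247} \approx -0.001773$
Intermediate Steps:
$T{\left(E \right)} = -7 - E$ ($T{\left(E \right)} = - E - 7 = -7 - E$)
$\frac{T{\left(L \right)}}{68247} = \frac{-7 - 114}{68247} = \left(-7 - 114\right) \frac{1}{68247} = \left(-121\right) \frac{1}{68247} = - \frac{121}{68247}$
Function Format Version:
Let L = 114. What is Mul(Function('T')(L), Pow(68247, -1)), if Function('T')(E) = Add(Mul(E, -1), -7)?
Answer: Rational(-121, 68247) ≈ -0.0017730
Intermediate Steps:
Function('T')(E) = Add(-7, Mul(-1, E)) (Function('T')(E) = Add(Mul(-1, E), -7) = Add(-7, Mul(-1, E)))
Mul(Function('T')(L), Pow(68247, -1)) = Mul(Add(-7, Mul(-1, 114)), Pow(68247, -1)) = Mul(Add(-7, -114), Rational(1, 68247)) = Mul(-121, Rational(1, 68247)) = Rational(-121, 68247)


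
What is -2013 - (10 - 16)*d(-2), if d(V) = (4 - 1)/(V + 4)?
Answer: -2004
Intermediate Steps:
d(V) = 3/(4 + V)
-2013 - (10 - 16)*d(-2) = -2013 - (10 - 16)*3/(4 - 2) = -2013 - (-6)*3/2 = -2013 - 1*(-9) = -2013 + 9 = -2004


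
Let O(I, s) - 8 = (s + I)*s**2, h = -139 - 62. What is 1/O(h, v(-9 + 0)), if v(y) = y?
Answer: -1/17002 ≈ -5.8817e-5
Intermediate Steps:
h = -201
O(I, s) = 8 + s**2*(I + s) (O(I, s) = 8 + (s + I)*s**2 = 8 + (I + s)*s**2 = 8 + s**2*(I + s))
1/O(h, v(-9 + 0)) = 1/(8 + (-9 + 0)**3 - 201*(-9 + 0)**2) = 1/(8 + (-9)**3 - 201*(-9)**2) = 1/(8 - 729 - 201*81) = 1/(8 - 729 - 16281) = 1/(-17002) = -1/17002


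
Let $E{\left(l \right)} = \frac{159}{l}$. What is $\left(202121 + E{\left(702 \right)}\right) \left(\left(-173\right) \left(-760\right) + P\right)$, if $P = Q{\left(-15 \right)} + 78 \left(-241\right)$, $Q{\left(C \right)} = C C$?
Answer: $\frac{5340090908869}{234} \approx 2.2821 \cdot 10^{10}$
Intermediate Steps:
$Q{\left(C \right)} = C^{2}$
$P = -18573$ ($P = \left(-15\right)^{2} + 78 \left(-241\right) = 225 - 18798 = -18573$)
$\left(202121 + E{\left(702 \right)}\right) \left(\left(-173\right) \left(-760\right) + P\right) = \left(202121 + \frac{159}{702}\right) \left(\left(-173\right) \left(-760\right) - 18573\right) = \left(202121 + 159 \cdot \frac{1}{702}\right) \left(131480 - 18573\right) = \left(202121 + \frac{53}{234}\right) 112907 = \frac{47296367}{234} \cdot 112907 = \frac{5340090908869}{234}$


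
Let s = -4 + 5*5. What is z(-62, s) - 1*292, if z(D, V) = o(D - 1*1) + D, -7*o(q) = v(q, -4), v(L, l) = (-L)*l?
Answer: -318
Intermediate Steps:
v(L, l) = -L*l
o(q) = -4*q/7 (o(q) = -(-1)*q*(-4)/7 = -4*q/7)
s = 21 (s = -4 + 25 = 21)
z(D, V) = 4/7 + 3*D/7 (z(D, V) = -4*(D - 1*1)/7 + D = -4*(D - 1)/7 + D = -4*(-1 + D)/7 + D = (4/7 - 4*D/7) + D = 4/7 + 3*D/7)
z(-62, s) - 1*292 = (4/7 + (3/7)*(-62)) - 1*292 = (4/7 - 186/7) - 292 = -26 - 292 = -318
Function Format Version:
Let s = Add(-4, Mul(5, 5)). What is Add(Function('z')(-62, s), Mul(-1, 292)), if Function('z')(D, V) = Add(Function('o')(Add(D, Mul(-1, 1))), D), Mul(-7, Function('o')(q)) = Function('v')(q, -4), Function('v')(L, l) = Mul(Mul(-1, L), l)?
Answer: -318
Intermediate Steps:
Function('v')(L, l) = Mul(-1, L, l)
Function('o')(q) = Mul(Rational(-4, 7), q) (Function('o')(q) = Mul(Rational(-1, 7), Mul(-1, q, -4)) = Mul(Rational(-1, 7), Mul(4, q)) = Mul(Rational(-4, 7), q))
s = 21 (s = Add(-4, 25) = 21)
Function('z')(D, V) = Add(Rational(4, 7), Mul(Rational(3, 7), D)) (Function('z')(D, V) = Add(Mul(Rational(-4, 7), Add(D, Mul(-1, 1))), D) = Add(Mul(Rational(-4, 7), Add(D, -1)), D) = Add(Mul(Rational(-4, 7), Add(-1, D)), D) = Add(Add(Rational(4, 7), Mul(Rational(-4, 7), D)), D) = Add(Rational(4, 7), Mul(Rational(3, 7), D)))
Add(Function('z')(-62, s), Mul(-1, 292)) = Add(Add(Rational(4, 7), Mul(Rational(3, 7), -62)), Mul(-1, 292)) = Add(Add(Rational(4, 7), Rational(-186, 7)), -292) = Add(-26, -292) = -318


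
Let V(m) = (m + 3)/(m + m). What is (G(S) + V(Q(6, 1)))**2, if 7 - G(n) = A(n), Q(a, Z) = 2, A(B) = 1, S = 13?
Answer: 841/16 ≈ 52.563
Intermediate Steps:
G(n) = 6 (G(n) = 7 - 1*1 = 7 - 1 = 6)
V(m) = (3 + m)/(2*m) (V(m) = (3 + m)/((2*m)) = (3 + m)*(1/(2*m)) = (3 + m)/(2*m))
(G(S) + V(Q(6, 1)))**2 = (6 + (1/2)*(3 + 2)/2)**2 = (6 + (1/2)*(1/2)*5)**2 = (6 + 5/4)**2 = (29/4)**2 = 841/16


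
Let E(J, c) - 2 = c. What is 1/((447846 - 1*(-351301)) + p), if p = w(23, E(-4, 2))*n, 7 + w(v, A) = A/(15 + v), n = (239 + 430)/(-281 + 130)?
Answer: 2869/2292840382 ≈ 1.2513e-6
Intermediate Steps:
E(J, c) = 2 + c
n = -669/151 (n = 669/(-151) = 669*(-1/151) = -669/151 ≈ -4.4305)
w(v, A) = -7 + A/(15 + v)
p = 87639/2869 (p = ((-105 + (2 + 2) - 7*23)/(15 + 23))*(-669/151) = ((-105 + 4 - 161)/38)*(-669/151) = ((1/38)*(-262))*(-669/151) = -131/19*(-669/151) = 87639/2869 ≈ 30.547)
1/((447846 - 1*(-351301)) + p) = 1/((447846 - 1*(-351301)) + 87639/2869) = 1/((447846 + 351301) + 87639/2869) = 1/(799147 + 87639/2869) = 1/(2292840382/2869) = 2869/2292840382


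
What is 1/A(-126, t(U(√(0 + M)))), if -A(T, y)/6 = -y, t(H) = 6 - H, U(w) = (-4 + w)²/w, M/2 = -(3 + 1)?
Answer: -I/(-84*I + 12*√2) ≈ 0.011438 - 0.0023108*I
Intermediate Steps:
M = -8 (M = 2*(-(3 + 1)) = 2*(-1*4) = 2*(-4) = -8)
U(w) = (-4 + w)²/w
A(T, y) = 6*y (A(T, y) = -(-6)*y = 6*y)
1/A(-126, t(U(√(0 + M)))) = 1/(6*(6 - (-4 + √(0 - 8))²/(√(0 - 8)))) = 1/(6*(6 - (-4 + √(-8))²/(√(-8)))) = 1/(6*(6 - (-4 + 2*I*√2)²/(2*I*√2))) = 1/(6*(6 - (-I*√2/4)*(-4 + 2*I*√2)²)) = 1/(6*(6 - (-1)*I*√2*(-4 + 2*I*√2)²/4)) = 1/(6*(6 + I*√2*(-4 + 2*I*√2)²/4)) = 1/(36 + 3*I*√2*(-4 + 2*I*√2)²/2)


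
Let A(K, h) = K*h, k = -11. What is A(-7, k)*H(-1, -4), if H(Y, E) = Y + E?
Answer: -385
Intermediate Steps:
H(Y, E) = E + Y
A(-7, k)*H(-1, -4) = (-7*(-11))*(-4 - 1) = 77*(-5) = -385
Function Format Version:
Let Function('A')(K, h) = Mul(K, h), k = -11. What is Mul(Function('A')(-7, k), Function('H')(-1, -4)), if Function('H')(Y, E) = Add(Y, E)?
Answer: -385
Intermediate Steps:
Function('H')(Y, E) = Add(E, Y)
Mul(Function('A')(-7, k), Function('H')(-1, -4)) = Mul(Mul(-7, -11), Add(-4, -1)) = Mul(77, -5) = -385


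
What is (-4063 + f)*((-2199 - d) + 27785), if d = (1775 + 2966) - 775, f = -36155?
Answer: -869513160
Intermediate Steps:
d = 3966 (d = 4741 - 775 = 3966)
(-4063 + f)*((-2199 - d) + 27785) = (-4063 - 36155)*((-2199 - 1*3966) + 27785) = -40218*((-2199 - 3966) + 27785) = -40218*(-6165 + 27785) = -40218*21620 = -869513160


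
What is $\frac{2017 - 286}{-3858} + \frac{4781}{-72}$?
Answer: $- \frac{3094955}{46296} \approx -66.851$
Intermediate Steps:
$\frac{2017 - 286}{-3858} + \frac{4781}{-72} = 1731 \left(- \frac{1}{3858}\right) + 4781 \left(- \frac{1}{72}\right) = - \frac{577}{1286} - \frac{4781}{72} = - \frac{3094955}{46296}$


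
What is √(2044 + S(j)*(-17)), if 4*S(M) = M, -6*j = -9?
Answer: √32602/4 ≈ 45.140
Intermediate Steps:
j = 3/2 (j = -⅙*(-9) = 3/2 ≈ 1.5000)
S(M) = M/4
√(2044 + S(j)*(-17)) = √(2044 + ((¼)*(3/2))*(-17)) = √(2044 + (3/8)*(-17)) = √(2044 - 51/8) = √(16301/8) = √32602/4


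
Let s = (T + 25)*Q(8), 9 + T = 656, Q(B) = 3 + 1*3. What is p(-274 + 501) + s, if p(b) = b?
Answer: 4259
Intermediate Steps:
Q(B) = 6 (Q(B) = 3 + 3 = 6)
T = 647 (T = -9 + 656 = 647)
s = 4032 (s = (647 + 25)*6 = 672*6 = 4032)
p(-274 + 501) + s = (-274 + 501) + 4032 = 227 + 4032 = 4259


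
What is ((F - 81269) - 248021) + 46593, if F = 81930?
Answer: -200767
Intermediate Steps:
((F - 81269) - 248021) + 46593 = ((81930 - 81269) - 248021) + 46593 = (661 - 248021) + 46593 = -247360 + 46593 = -200767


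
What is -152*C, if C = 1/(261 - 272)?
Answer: 152/11 ≈ 13.818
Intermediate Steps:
C = -1/11 (C = 1/(-11) = -1/11 ≈ -0.090909)
-152*C = -152*(-1/11) = 152/11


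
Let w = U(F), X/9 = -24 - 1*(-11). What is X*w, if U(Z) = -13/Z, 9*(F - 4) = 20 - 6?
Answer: 13689/50 ≈ 273.78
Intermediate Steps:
F = 50/9 (F = 4 + (20 - 6)/9 = 4 + (⅑)*14 = 4 + 14/9 = 50/9 ≈ 5.5556)
X = -117 (X = 9*(-24 - 1*(-11)) = 9*(-24 + 11) = 9*(-13) = -117)
w = -117/50 (w = -13/50/9 = -13*9/50 = -117/50 ≈ -2.3400)
X*w = -117*(-117/50) = 13689/50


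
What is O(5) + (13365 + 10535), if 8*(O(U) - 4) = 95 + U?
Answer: 47833/2 ≈ 23917.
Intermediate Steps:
O(U) = 127/8 + U/8 (O(U) = 4 + (95 + U)/8 = 4 + (95/8 + U/8) = 127/8 + U/8)
O(5) + (13365 + 10535) = (127/8 + (1/8)*5) + (13365 + 10535) = (127/8 + 5/8) + 23900 = 33/2 + 23900 = 47833/2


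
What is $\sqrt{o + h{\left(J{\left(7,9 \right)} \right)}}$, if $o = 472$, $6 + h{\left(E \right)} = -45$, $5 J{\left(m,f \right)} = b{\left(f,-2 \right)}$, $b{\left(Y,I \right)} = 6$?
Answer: $\sqrt{421} \approx 20.518$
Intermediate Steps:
$J{\left(m,f \right)} = \frac{6}{5}$ ($J{\left(m,f \right)} = \frac{1}{5} \cdot 6 = \frac{6}{5}$)
$h{\left(E \right)} = -51$ ($h{\left(E \right)} = -6 - 45 = -51$)
$\sqrt{o + h{\left(J{\left(7,9 \right)} \right)}} = \sqrt{472 - 51} = \sqrt{421}$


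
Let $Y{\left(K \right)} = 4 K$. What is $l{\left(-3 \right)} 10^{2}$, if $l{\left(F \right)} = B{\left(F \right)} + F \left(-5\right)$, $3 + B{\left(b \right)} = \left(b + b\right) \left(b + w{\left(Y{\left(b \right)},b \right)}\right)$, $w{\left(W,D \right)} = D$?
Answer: $4800$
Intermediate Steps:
$B{\left(b \right)} = -3 + 4 b^{2}$ ($B{\left(b \right)} = -3 + \left(b + b\right) \left(b + b\right) = -3 + 2 b 2 b = -3 + 4 b^{2}$)
$l{\left(F \right)} = -3 - 5 F + 4 F^{2}$ ($l{\left(F \right)} = \left(-3 + 4 F^{2}\right) + F \left(-5\right) = \left(-3 + 4 F^{2}\right) - 5 F = -3 - 5 F + 4 F^{2}$)
$l{\left(-3 \right)} 10^{2} = \left(-3 - -15 + 4 \left(-3\right)^{2}\right) 10^{2} = \left(-3 + 15 + 4 \cdot 9\right) 100 = \left(-3 + 15 + 36\right) 100 = 48 \cdot 100 = 4800$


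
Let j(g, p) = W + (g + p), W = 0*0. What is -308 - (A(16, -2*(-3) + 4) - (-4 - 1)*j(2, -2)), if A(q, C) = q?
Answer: -324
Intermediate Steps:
W = 0
j(g, p) = g + p (j(g, p) = 0 + (g + p) = g + p)
-308 - (A(16, -2*(-3) + 4) - (-4 - 1)*j(2, -2)) = -308 - (16 - (-4 - 1)*(2 - 2)) = -308 - (16 - (-5)*0) = -308 - (16 - 1*0) = -308 - (16 + 0) = -308 - 1*16 = -308 - 16 = -324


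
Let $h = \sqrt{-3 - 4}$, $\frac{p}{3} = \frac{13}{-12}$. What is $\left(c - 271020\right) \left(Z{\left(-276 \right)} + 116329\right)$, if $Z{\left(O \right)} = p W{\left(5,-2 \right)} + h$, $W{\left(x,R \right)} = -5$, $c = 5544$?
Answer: $-30886871589 - 265476 i \sqrt{7} \approx -3.0887 \cdot 10^{10} - 7.0238 \cdot 10^{5} i$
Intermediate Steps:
$p = - \frac{13}{4}$ ($p = 3 \frac{13}{-12} = 3 \cdot 13 \left(- \frac{1}{12}\right) = 3 \left(- \frac{13}{12}\right) = - \frac{13}{4} \approx -3.25$)
$h = i \sqrt{7}$ ($h = \sqrt{-7} = i \sqrt{7} \approx 2.6458 i$)
$Z{\left(O \right)} = \frac{65}{4} + i \sqrt{7}$ ($Z{\left(O \right)} = \left(- \frac{13}{4}\right) \left(-5\right) + i \sqrt{7} = \frac{65}{4} + i \sqrt{7}$)
$\left(c - 271020\right) \left(Z{\left(-276 \right)} + 116329\right) = \left(5544 - 271020\right) \left(\left(\frac{65}{4} + i \sqrt{7}\right) + 116329\right) = - 265476 \left(\frac{465381}{4} + i \sqrt{7}\right) = -30886871589 - 265476 i \sqrt{7}$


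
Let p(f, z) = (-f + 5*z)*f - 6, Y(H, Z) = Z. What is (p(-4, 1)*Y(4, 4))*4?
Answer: -672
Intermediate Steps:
p(f, z) = -6 + f*(-f + 5*z) (p(f, z) = f*(-f + 5*z) - 6 = -6 + f*(-f + 5*z))
(p(-4, 1)*Y(4, 4))*4 = ((-6 - 1*(-4)**2 + 5*(-4)*1)*4)*4 = ((-6 - 1*16 - 20)*4)*4 = ((-6 - 16 - 20)*4)*4 = -42*4*4 = -168*4 = -672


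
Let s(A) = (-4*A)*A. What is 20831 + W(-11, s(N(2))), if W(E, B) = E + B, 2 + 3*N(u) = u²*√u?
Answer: 20804 + 64*√2/9 ≈ 20814.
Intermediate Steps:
N(u) = -⅔ + u^(5/2)/3 (N(u) = -⅔ + (u²*√u)/3 = -⅔ + u^(5/2)/3)
s(A) = -4*A²
W(E, B) = B + E
20831 + W(-11, s(N(2))) = 20831 + (-4*(-⅔ + 2^(5/2)/3)² - 11) = 20831 + (-4*(-⅔ + (4*√2)/3)² - 11) = 20831 + (-4*(-⅔ + 4*√2/3)² - 11) = 20831 + (-11 - 4*(-⅔ + 4*√2/3)²) = 20820 - 4*(-⅔ + 4*√2/3)²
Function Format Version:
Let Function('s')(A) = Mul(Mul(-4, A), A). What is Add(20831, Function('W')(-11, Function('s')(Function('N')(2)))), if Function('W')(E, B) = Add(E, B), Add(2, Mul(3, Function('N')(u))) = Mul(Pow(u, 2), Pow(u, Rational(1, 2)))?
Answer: Add(20804, Mul(Rational(64, 9), Pow(2, Rational(1, 2)))) ≈ 20814.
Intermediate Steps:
Function('N')(u) = Add(Rational(-2, 3), Mul(Rational(1, 3), Pow(u, Rational(5, 2)))) (Function('N')(u) = Add(Rational(-2, 3), Mul(Rational(1, 3), Mul(Pow(u, 2), Pow(u, Rational(1, 2))))) = Add(Rational(-2, 3), Mul(Rational(1, 3), Pow(u, Rational(5, 2)))))
Function('s')(A) = Mul(-4, Pow(A, 2))
Function('W')(E, B) = Add(B, E)
Add(20831, Function('W')(-11, Function('s')(Function('N')(2)))) = Add(20831, Add(Mul(-4, Pow(Add(Rational(-2, 3), Mul(Rational(1, 3), Pow(2, Rational(5, 2)))), 2)), -11)) = Add(20831, Add(Mul(-4, Pow(Add(Rational(-2, 3), Mul(Rational(1, 3), Mul(4, Pow(2, Rational(1, 2))))), 2)), -11)) = Add(20831, Add(Mul(-4, Pow(Add(Rational(-2, 3), Mul(Rational(4, 3), Pow(2, Rational(1, 2)))), 2)), -11)) = Add(20831, Add(-11, Mul(-4, Pow(Add(Rational(-2, 3), Mul(Rational(4, 3), Pow(2, Rational(1, 2)))), 2)))) = Add(20820, Mul(-4, Pow(Add(Rational(-2, 3), Mul(Rational(4, 3), Pow(2, Rational(1, 2)))), 2)))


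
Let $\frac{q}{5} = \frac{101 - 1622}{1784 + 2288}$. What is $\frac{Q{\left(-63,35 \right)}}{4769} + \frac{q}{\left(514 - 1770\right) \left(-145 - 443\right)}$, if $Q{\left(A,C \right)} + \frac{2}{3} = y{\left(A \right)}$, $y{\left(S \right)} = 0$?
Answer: $- \frac{2041125589}{14341747010304} \approx -0.00014232$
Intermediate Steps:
$Q{\left(A,C \right)} = - \frac{2}{3}$ ($Q{\left(A,C \right)} = - \frac{2}{3} + 0 = - \frac{2}{3}$)
$q = - \frac{7605}{4072}$ ($q = 5 \frac{101 - 1622}{1784 + 2288} = 5 \left(- \frac{1521}{4072}\right) = - \frac{7605}{4072} \approx -1.8676$)
$\frac{Q{\left(-63,35 \right)}}{4769} + \frac{q}{\left(514 - 1770\right) \left(-145 - 443\right)} = - \frac{2}{3 \cdot 4769} - \frac{7605}{4072 \left(514 - 1770\right) \left(-145 - 443\right)} = \left(- \frac{2}{3}\right) \frac{1}{4769} - \frac{7605}{4072 \left(\left(-1256\right) \left(-588\right)\right)} = - \frac{2}{14307} - \frac{7605}{4072 \cdot 738528} = - \frac{2}{14307} - \frac{2535}{1002428672} = - \frac{2041125589}{14341747010304}$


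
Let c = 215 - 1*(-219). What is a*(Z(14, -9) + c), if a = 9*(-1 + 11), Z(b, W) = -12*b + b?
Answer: 25200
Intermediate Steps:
Z(b, W) = -11*b
a = 90 (a = 9*10 = 90)
c = 434 (c = 215 + 219 = 434)
a*(Z(14, -9) + c) = 90*(-11*14 + 434) = 90*(-154 + 434) = 90*280 = 25200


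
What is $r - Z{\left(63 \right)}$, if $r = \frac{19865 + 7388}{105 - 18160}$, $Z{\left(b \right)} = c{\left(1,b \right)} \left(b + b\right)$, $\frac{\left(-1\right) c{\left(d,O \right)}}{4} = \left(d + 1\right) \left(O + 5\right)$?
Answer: $\frac{1237534667}{18055} \approx 68543.0$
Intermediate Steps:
$c{\left(d,O \right)} = - 4 \left(1 + d\right) \left(5 + O\right)$ ($c{\left(d,O \right)} = - 4 \left(d + 1\right) \left(O + 5\right) = - 4 \left(1 + d\right) \left(5 + O\right)$)
$Z{\left(b \right)} = 2 b \left(-40 - 8 b\right)$ ($Z{\left(b \right)} = \left(-20 - 20 - 4 b - 4 b 1\right) \left(b + b\right) = \left(-20 - 20 - 4 b - 4 b\right) 2 b = \left(-40 - 8 b\right) 2 b = 2 b \left(-40 - 8 b\right)$)
$r = - \frac{27253}{18055}$ ($r = \frac{27253}{-18055} = 27253 \left(- \frac{1}{18055}\right) = - \frac{27253}{18055} \approx -1.5094$)
$r - Z{\left(63 \right)} = - \frac{27253}{18055} - \left(-16\right) 63 \left(5 + 63\right) = - \frac{27253}{18055} - \left(-16\right) 63 \cdot 68 = - \frac{27253}{18055} - -68544 = - \frac{27253}{18055} + 68544 = \frac{1237534667}{18055}$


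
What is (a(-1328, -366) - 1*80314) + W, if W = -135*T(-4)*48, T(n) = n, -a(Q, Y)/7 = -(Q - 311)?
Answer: -65867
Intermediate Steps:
a(Q, Y) = -2177 + 7*Q (a(Q, Y) = -(-7)*(Q - 311) = -(-7)*(-311 + Q) = -7*(311 - Q) = -2177 + 7*Q)
W = 25920 (W = -135*(-4)*48 = 540*48 = 25920)
(a(-1328, -366) - 1*80314) + W = ((-2177 + 7*(-1328)) - 1*80314) + 25920 = ((-2177 - 9296) - 80314) + 25920 = (-11473 - 80314) + 25920 = -91787 + 25920 = -65867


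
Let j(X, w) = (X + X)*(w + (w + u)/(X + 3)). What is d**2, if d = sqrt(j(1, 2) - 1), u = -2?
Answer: 3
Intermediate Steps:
j(X, w) = 2*X*(w + (-2 + w)/(3 + X)) (j(X, w) = (X + X)*(w + (w - 2)/(X + 3)) = (2*X)*(w + (-2 + w)/(3 + X)) = 2*X*(w + (-2 + w)/(3 + X)))
d = sqrt(3) (d = sqrt(2*1*(-2 + 4*2 + 1*2)/(3 + 1) - 1) = sqrt(2*1*(-2 + 8 + 2)/4 - 1) = sqrt(2*1*(1/4)*8 - 1) = sqrt(4 - 1) = sqrt(3) ≈ 1.7320)
d**2 = (sqrt(3))**2 = 3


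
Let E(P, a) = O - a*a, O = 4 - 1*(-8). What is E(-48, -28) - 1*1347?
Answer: -2119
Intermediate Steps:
O = 12 (O = 4 + 8 = 12)
E(P, a) = 12 - a² (E(P, a) = 12 - a*a = 12 - a²)
E(-48, -28) - 1*1347 = (12 - 1*(-28)²) - 1*1347 = (12 - 1*784) - 1347 = (12 - 784) - 1347 = -772 - 1347 = -2119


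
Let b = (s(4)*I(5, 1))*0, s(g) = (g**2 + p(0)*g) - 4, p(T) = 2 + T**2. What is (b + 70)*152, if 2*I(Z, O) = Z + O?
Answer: 10640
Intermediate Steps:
I(Z, O) = O/2 + Z/2 (I(Z, O) = (Z + O)/2 = (O + Z)/2 = O/2 + Z/2)
s(g) = -4 + g**2 + 2*g (s(g) = (g**2 + (2 + 0**2)*g) - 4 = (g**2 + (2 + 0)*g) - 4 = (g**2 + 2*g) - 4 = -4 + g**2 + 2*g)
b = 0 (b = ((-4 + 4**2 + 2*4)*((1/2)*1 + (1/2)*5))*0 = ((-4 + 16 + 8)*(1/2 + 5/2))*0 = (20*3)*0 = 60*0 = 0)
(b + 70)*152 = (0 + 70)*152 = 70*152 = 10640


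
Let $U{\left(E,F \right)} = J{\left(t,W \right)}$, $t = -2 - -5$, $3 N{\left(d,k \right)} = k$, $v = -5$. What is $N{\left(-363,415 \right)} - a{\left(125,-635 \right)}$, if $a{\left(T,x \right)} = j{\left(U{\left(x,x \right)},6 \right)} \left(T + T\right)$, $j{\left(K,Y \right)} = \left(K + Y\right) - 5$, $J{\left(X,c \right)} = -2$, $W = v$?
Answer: $\frac{1165}{3} \approx 388.33$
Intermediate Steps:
$W = -5$
$N{\left(d,k \right)} = \frac{k}{3}$
$t = 3$ ($t = -2 + 5 = 3$)
$U{\left(E,F \right)} = -2$
$j{\left(K,Y \right)} = -5 + K + Y$
$a{\left(T,x \right)} = - 2 T$ ($a{\left(T,x \right)} = \left(-5 - 2 + 6\right) \left(T + T\right) = - 2 T$)
$N{\left(-363,415 \right)} - a{\left(125,-635 \right)} = \frac{1}{3} \cdot 415 - \left(-2\right) 125 = \frac{415}{3} - -250 = \frac{415}{3} + 250 = \frac{1165}{3}$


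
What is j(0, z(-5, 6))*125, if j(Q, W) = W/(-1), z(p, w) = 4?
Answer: -500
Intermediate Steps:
j(Q, W) = -W (j(Q, W) = W*(-1) = -W)
j(0, z(-5, 6))*125 = -1*4*125 = -4*125 = -500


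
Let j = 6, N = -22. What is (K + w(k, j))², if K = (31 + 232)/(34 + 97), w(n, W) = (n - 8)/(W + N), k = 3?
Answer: 23648769/4393216 ≈ 5.3830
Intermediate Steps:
w(n, W) = (-8 + n)/(-22 + W) (w(n, W) = (n - 8)/(W - 22) = (-8 + n)/(-22 + W))
K = 263/131 ≈ 2.0076
(K + w(k, j))² = (263/131 + (-8 + 3)/(-22 + 6))² = (263/131 - 5/(-16))² = (263/131 - 1/16*(-5))² = (263/131 + 5/16)² = (4863/2096)² = 23648769/4393216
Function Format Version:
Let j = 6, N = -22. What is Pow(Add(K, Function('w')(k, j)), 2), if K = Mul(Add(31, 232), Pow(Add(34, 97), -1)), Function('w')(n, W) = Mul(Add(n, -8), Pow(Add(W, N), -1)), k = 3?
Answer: Rational(23648769, 4393216) ≈ 5.3830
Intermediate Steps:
Function('w')(n, W) = Mul(Pow(Add(-22, W), -1), Add(-8, n)) (Function('w')(n, W) = Mul(Add(n, -8), Pow(Add(W, -22), -1)) = Mul(Add(-8, n), Pow(Add(-22, W), -1)) = Mul(Pow(Add(-22, W), -1), Add(-8, n)))
K = Rational(263, 131) (K = Mul(263, Pow(131, -1)) = Mul(263, Rational(1, 131)) = Rational(263, 131) ≈ 2.0076)
Pow(Add(K, Function('w')(k, j)), 2) = Pow(Add(Rational(263, 131), Mul(Pow(Add(-22, 6), -1), Add(-8, 3))), 2) = Pow(Add(Rational(263, 131), Mul(Pow(-16, -1), -5)), 2) = Pow(Add(Rational(263, 131), Mul(Rational(-1, 16), -5)), 2) = Pow(Add(Rational(263, 131), Rational(5, 16)), 2) = Pow(Rational(4863, 2096), 2) = Rational(23648769, 4393216)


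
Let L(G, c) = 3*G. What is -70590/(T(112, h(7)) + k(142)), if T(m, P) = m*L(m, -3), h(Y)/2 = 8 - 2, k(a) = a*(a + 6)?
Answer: -35295/29324 ≈ -1.2036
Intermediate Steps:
k(a) = a*(6 + a)
h(Y) = 12 (h(Y) = 2*(8 - 2) = 2*6 = 12)
T(m, P) = 3*m² (T(m, P) = m*(3*m) = 3*m²)
-70590/(T(112, h(7)) + k(142)) = -70590/(3*112² + 142*(6 + 142)) = -70590/(3*12544 + 142*148) = -70590/(37632 + 21016) = -70590/58648 = -70590*1/58648 = -35295/29324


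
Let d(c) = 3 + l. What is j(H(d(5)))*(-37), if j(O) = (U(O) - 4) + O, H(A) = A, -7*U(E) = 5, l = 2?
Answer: -74/7 ≈ -10.571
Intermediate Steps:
U(E) = -5/7 (U(E) = -⅐*5 = -5/7)
d(c) = 5 (d(c) = 3 + 2 = 5)
j(O) = -33/7 + O (j(O) = (-5/7 - 4) + O = -33/7 + O)
j(H(d(5)))*(-37) = (-33/7 + 5)*(-37) = (2/7)*(-37) = -74/7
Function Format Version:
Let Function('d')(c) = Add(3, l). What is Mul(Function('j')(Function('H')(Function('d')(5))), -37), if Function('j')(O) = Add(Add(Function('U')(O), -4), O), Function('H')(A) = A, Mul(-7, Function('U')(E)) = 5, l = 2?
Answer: Rational(-74, 7) ≈ -10.571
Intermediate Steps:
Function('U')(E) = Rational(-5, 7) (Function('U')(E) = Mul(Rational(-1, 7), 5) = Rational(-5, 7))
Function('d')(c) = 5 (Function('d')(c) = Add(3, 2) = 5)
Function('j')(O) = Add(Rational(-33, 7), O) (Function('j')(O) = Add(Add(Rational(-5, 7), -4), O) = Add(Rational(-33, 7), O))
Mul(Function('j')(Function('H')(Function('d')(5))), -37) = Mul(Add(Rational(-33, 7), 5), -37) = Mul(Rational(2, 7), -37) = Rational(-74, 7)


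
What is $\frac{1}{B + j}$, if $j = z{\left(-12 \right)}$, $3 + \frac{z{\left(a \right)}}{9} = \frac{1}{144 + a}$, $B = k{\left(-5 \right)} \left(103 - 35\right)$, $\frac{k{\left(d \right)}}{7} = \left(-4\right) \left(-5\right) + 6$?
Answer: $\frac{44}{543359} \approx 8.0978 \cdot 10^{-5}$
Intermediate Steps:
$k{\left(d \right)} = 182$ ($k{\left(d \right)} = 7 \left(\left(-4\right) \left(-5\right) + 6\right) = 7 \left(20 + 6\right) = 7 \cdot 26 = 182$)
$B = 12376$ ($B = 182 \left(103 - 35\right) = 182 \cdot 68 = 12376$)
$z{\left(a \right)} = -27 + \frac{9}{144 + a}$
$j = - \frac{1185}{44}$ ($j = \frac{9 \left(-431 - -36\right)}{144 - 12} = \frac{9 \left(-431 + 36\right)}{132} = 9 \cdot \frac{1}{132} \left(-395\right) = - \frac{1185}{44} \approx -26.932$)
$\frac{1}{B + j} = \frac{1}{12376 - \frac{1185}{44}} = \frac{1}{\frac{543359}{44}} = \frac{44}{543359}$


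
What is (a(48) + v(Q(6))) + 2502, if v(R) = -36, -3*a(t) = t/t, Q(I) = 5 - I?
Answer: 7397/3 ≈ 2465.7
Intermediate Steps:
a(t) = -1/3 (a(t) = -t/(3*t) = -1/3*1 = -1/3)
(a(48) + v(Q(6))) + 2502 = (-1/3 - 36) + 2502 = -109/3 + 2502 = 7397/3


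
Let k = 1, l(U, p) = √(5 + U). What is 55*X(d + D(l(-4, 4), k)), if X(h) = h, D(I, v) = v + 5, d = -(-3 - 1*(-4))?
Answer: 275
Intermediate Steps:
d = -1 (d = -(-3 + 4) = -1*1 = -1)
D(I, v) = 5 + v
55*X(d + D(l(-4, 4), k)) = 55*(-1 + (5 + 1)) = 55*(-1 + 6) = 55*5 = 275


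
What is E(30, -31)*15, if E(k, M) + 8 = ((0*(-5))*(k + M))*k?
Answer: -120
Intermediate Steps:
E(k, M) = -8 (E(k, M) = -8 + ((0*(-5))*(k + M))*k = -8 + (0*(M + k))*k = -8 + 0*k = -8 + 0 = -8)
E(30, -31)*15 = -8*15 = -120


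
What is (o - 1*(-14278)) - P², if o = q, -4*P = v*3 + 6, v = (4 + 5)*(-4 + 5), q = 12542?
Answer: 428031/16 ≈ 26752.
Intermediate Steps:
v = 9 (v = 9*1 = 9)
P = -33/4 (P = -(9*3 + 6)/4 = -(27 + 6)/4 = -¼*33 = -33/4 ≈ -8.2500)
o = 12542
(o - 1*(-14278)) - P² = (12542 - 1*(-14278)) - (-33/4)² = (12542 + 14278) - 1*1089/16 = 26820 - 1089/16 = 428031/16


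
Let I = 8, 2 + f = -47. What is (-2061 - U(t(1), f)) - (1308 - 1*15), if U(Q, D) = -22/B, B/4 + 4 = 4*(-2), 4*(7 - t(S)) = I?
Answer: -80507/24 ≈ -3354.5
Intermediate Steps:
f = -49 (f = -2 - 47 = -49)
t(S) = 5 (t(S) = 7 - ¼*8 = 7 - 2 = 5)
B = -48 (B = -16 + 4*(4*(-2)) = -16 + 4*(-8) = -16 - 32 = -48)
U(Q, D) = 11/24 (U(Q, D) = -22/(-48) = -22*(-1/48) = 11/24)
(-2061 - U(t(1), f)) - (1308 - 1*15) = (-2061 - 1*11/24) - (1308 - 1*15) = (-2061 - 11/24) - (1308 - 15) = -49475/24 - 1*1293 = -49475/24 - 1293 = -80507/24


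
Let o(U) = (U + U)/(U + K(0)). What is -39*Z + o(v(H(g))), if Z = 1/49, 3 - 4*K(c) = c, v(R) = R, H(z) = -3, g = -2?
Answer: 275/147 ≈ 1.8707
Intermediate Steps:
K(c) = ¾ - c/4
o(U) = 2*U/(¾ + U) (o(U) = (U + U)/(U + (¾ - ¼*0)) = (2*U)/(U + (¾ + 0)) = (2*U)/(U + ¾) = (2*U)/(¾ + U) = 2*U/(¾ + U))
Z = 1/49 ≈ 0.020408
-39*Z + o(v(H(g))) = -39*1/49 + 8*(-3)/(3 + 4*(-3)) = -39/49 + 8*(-3)/(3 - 12) = -39/49 + 8*(-3)/(-9) = -39/49 + 8*(-3)*(-⅑) = -39/49 + 8/3 = 275/147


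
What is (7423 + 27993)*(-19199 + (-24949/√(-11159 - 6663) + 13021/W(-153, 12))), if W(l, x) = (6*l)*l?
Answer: -47750743359100/70227 + 23252468*I*√17822/469 ≈ -6.7995e+8 + 6.6187e+6*I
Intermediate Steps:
W(l, x) = 6*l²
(7423 + 27993)*(-19199 + (-24949/√(-11159 - 6663) + 13021/W(-153, 12))) = (7423 + 27993)*(-19199 + (-24949/√(-11159 - 6663) + 13021/((6*(-153)²)))) = 35416*(-19199 + (-24949*(-I*√17822/17822) + 13021/((6*23409)))) = 35416*(-19199 + (-24949*(-I*√17822/17822) + 13021/140454)) = 35416*(-19199 + (-(-24949)*I*√17822/17822 + 13021*(1/140454))) = 35416*(-19199 + (24949*I*√17822/17822 + 13021/140454)) = 35416*(-19199 + (13021/140454 + 24949*I*√17822/17822)) = 35416*(-2696563325/140454 + 24949*I*√17822/17822) = -47750743359100/70227 + 23252468*I*√17822/469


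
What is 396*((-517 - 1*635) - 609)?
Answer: -697356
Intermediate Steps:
396*((-517 - 1*635) - 609) = 396*((-517 - 635) - 609) = 396*(-1152 - 609) = 396*(-1761) = -697356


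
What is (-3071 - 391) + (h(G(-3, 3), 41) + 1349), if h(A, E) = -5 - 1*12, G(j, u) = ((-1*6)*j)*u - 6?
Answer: -2130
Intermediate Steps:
G(j, u) = -6 - 6*j*u (G(j, u) = (-6*j)*u - 6 = -6*j*u - 6 = -6 - 6*j*u)
h(A, E) = -17 (h(A, E) = -5 - 12 = -17)
(-3071 - 391) + (h(G(-3, 3), 41) + 1349) = (-3071 - 391) + (-17 + 1349) = -3462 + 1332 = -2130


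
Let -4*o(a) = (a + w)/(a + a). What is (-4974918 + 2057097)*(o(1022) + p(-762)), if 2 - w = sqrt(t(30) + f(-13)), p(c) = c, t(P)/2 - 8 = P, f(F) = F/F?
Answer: 1136333717166/511 - 2917821*sqrt(77)/8176 ≈ 2.2237e+9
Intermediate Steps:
f(F) = 1
t(P) = 16 + 2*P
w = 2 - sqrt(77) (w = 2 - sqrt((16 + 2*30) + 1) = 2 - sqrt((16 + 60) + 1) = 2 - sqrt(76 + 1) = 2 - sqrt(77) ≈ -6.7750)
o(a) = -(2 + a - sqrt(77))/(8*a) (o(a) = -(a + (2 - sqrt(77)))/(4*(a + a)) = -(2 + a - sqrt(77))/(4*(2*a)) = -(2 + a - sqrt(77))*1/(2*a)/4 = -(2 + a - sqrt(77))/(8*a))
(-4974918 + 2057097)*(o(1022) + p(-762)) = (-4974918 + 2057097)*((1/8)*(-2 + sqrt(77) - 1*1022)/1022 - 762) = -2917821*((1/8)*(1/1022)*(-2 + sqrt(77) - 1022) - 762) = -2917821*((1/8)*(1/1022)*(-1024 + sqrt(77)) - 762) = -2917821*((-64/511 + sqrt(77)/8176) - 762) = -2917821*(-389446/511 + sqrt(77)/8176) = 1136333717166/511 - 2917821*sqrt(77)/8176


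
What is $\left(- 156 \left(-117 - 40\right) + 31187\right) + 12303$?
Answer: $67982$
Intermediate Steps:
$\left(- 156 \left(-117 - 40\right) + 31187\right) + 12303 = \left(\left(-156\right) \left(-157\right) + 31187\right) + 12303 = \left(24492 + 31187\right) + 12303 = 55679 + 12303 = 67982$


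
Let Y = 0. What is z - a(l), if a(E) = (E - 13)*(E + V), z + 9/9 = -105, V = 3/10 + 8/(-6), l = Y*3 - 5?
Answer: -1073/5 ≈ -214.60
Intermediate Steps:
l = -5 (l = 0*3 - 5 = 0 - 5 = -5)
V = -31/30 (V = 3*(⅒) + 8*(-⅙) = 3/10 - 4/3 = -31/30 ≈ -1.0333)
z = -106 (z = -1 - 105 = -106)
a(E) = (-13 + E)*(-31/30 + E) (a(E) = (E - 13)*(E - 31/30) = (-13 + E)*(-31/30 + E))
z - a(l) = -106 - (403/30 + (-5)² - 421/30*(-5)) = -106 - (403/30 + 25 + 421/6) = -106 - 1*543/5 = -106 - 543/5 = -1073/5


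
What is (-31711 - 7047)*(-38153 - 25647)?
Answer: 2472760400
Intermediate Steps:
(-31711 - 7047)*(-38153 - 25647) = -38758*(-63800) = 2472760400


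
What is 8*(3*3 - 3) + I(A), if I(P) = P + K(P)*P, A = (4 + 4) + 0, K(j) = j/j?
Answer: 64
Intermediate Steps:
K(j) = 1
A = 8 (A = 8 + 0 = 8)
I(P) = 2*P (I(P) = P + 1*P = P + P = 2*P)
8*(3*3 - 3) + I(A) = 8*(3*3 - 3) + 2*8 = 8*(9 - 3) + 16 = 8*6 + 16 = 48 + 16 = 64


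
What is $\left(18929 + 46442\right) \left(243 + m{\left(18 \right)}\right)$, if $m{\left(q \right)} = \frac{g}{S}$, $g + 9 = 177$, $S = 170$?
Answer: $\frac{1355729169}{85} \approx 1.595 \cdot 10^{7}$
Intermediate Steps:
$g = 168$ ($g = -9 + 177 = 168$)
$m{\left(q \right)} = \frac{84}{85}$ ($m{\left(q \right)} = \frac{168}{170} = 168 \cdot \frac{1}{170} = \frac{84}{85}$)
$\left(18929 + 46442\right) \left(243 + m{\left(18 \right)}\right) = \left(18929 + 46442\right) \left(243 + \frac{84}{85}\right) = 65371 \cdot \frac{20739}{85} = \frac{1355729169}{85}$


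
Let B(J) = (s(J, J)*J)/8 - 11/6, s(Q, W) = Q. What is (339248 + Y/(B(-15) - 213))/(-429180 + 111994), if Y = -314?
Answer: -760088912/710655233 ≈ -1.0696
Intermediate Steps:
B(J) = -11/6 + J**2/8 (B(J) = (J*J)/8 - 11/6 = J**2*(1/8) - 11*1/6 = J**2/8 - 11/6 = -11/6 + J**2/8)
(339248 + Y/(B(-15) - 213))/(-429180 + 111994) = (339248 - 314/((-11/6 + (1/8)*(-15)**2) - 213))/(-429180 + 111994) = (339248 - 314/((-11/6 + (1/8)*225) - 213))/(-317186) = (339248 - 314/((-11/6 + 225/8) - 213))*(-1/317186) = (339248 - 314/(631/24 - 213))*(-1/317186) = (339248 - 314/(-4481/24))*(-1/317186) = (339248 - 314*(-24/4481))*(-1/317186) = (339248 + 7536/4481)*(-1/317186) = (1520177824/4481)*(-1/317186) = -760088912/710655233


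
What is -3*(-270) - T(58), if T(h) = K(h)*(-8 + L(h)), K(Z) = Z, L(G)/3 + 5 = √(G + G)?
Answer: 2144 - 348*√29 ≈ 269.96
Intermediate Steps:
L(G) = -15 + 3*√2*√G (L(G) = -15 + 3*√(G + G) = -15 + 3*√(2*G) = -15 + 3*(√2*√G) = -15 + 3*√2*√G)
T(h) = h*(-23 + 3*√2*√h) (T(h) = h*(-8 + (-15 + 3*√2*√h)) = h*(-23 + 3*√2*√h))
-3*(-270) - T(58) = -3*(-270) - 58*(-23 + 3*√2*√58) = 810 - 58*(-23 + 6*√29) = 810 - (-1334 + 348*√29) = 810 + (1334 - 348*√29) = 2144 - 348*√29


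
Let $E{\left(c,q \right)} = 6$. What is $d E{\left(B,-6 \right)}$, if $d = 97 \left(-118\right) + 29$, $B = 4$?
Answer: $-68502$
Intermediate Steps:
$d = -11417$ ($d = -11446 + 29 = -11417$)
$d E{\left(B,-6 \right)} = \left(-11417\right) 6 = -68502$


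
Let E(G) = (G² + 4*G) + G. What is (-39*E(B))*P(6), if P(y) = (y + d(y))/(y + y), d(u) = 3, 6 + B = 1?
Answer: 0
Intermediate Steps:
B = -5 (B = -6 + 1 = -5)
P(y) = (3 + y)/(2*y) (P(y) = (y + 3)/(y + y) = (3 + y)/((2*y)) = (3 + y)*(1/(2*y)) = (3 + y)/(2*y))
E(G) = G² + 5*G
(-39*E(B))*P(6) = (-(-195)*(5 - 5))*((½)*(3 + 6)/6) = (-(-195)*0)*((½)*(⅙)*9) = -39*0*(¾) = 0*(¾) = 0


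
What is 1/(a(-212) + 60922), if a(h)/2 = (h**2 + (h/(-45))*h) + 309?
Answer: 45/6724372 ≈ 6.6921e-6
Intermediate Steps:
a(h) = 618 + 88*h**2/45 (a(h) = 2*((h**2 + (h/(-45))*h) + 309) = 2*((h**2 + (h*(-1/45))*h) + 309) = 2*((h**2 + (-h/45)*h) + 309) = 2*((h**2 - h**2/45) + 309) = 2*(44*h**2/45 + 309) = 2*(309 + 44*h**2/45) = 618 + 88*h**2/45)
1/(a(-212) + 60922) = 1/((618 + (88/45)*(-212)**2) + 60922) = 1/((618 + (88/45)*44944) + 60922) = 1/((618 + 3955072/45) + 60922) = 1/(3982882/45 + 60922) = 1/(6724372/45) = 45/6724372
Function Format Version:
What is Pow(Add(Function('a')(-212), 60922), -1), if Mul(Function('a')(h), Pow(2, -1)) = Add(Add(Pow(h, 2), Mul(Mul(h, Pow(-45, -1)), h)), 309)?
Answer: Rational(45, 6724372) ≈ 6.6921e-6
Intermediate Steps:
Function('a')(h) = Add(618, Mul(Rational(88, 45), Pow(h, 2))) (Function('a')(h) = Mul(2, Add(Add(Pow(h, 2), Mul(Mul(h, Pow(-45, -1)), h)), 309)) = Mul(2, Add(Add(Pow(h, 2), Mul(Mul(h, Rational(-1, 45)), h)), 309)) = Mul(2, Add(Add(Pow(h, 2), Mul(Mul(Rational(-1, 45), h), h)), 309)) = Mul(2, Add(Add(Pow(h, 2), Mul(Rational(-1, 45), Pow(h, 2))), 309)) = Mul(2, Add(Mul(Rational(44, 45), Pow(h, 2)), 309)) = Mul(2, Add(309, Mul(Rational(44, 45), Pow(h, 2)))) = Add(618, Mul(Rational(88, 45), Pow(h, 2))))
Pow(Add(Function('a')(-212), 60922), -1) = Pow(Add(Add(618, Mul(Rational(88, 45), Pow(-212, 2))), 60922), -1) = Pow(Add(Add(618, Mul(Rational(88, 45), 44944)), 60922), -1) = Pow(Add(Add(618, Rational(3955072, 45)), 60922), -1) = Pow(Add(Rational(3982882, 45), 60922), -1) = Pow(Rational(6724372, 45), -1) = Rational(45, 6724372)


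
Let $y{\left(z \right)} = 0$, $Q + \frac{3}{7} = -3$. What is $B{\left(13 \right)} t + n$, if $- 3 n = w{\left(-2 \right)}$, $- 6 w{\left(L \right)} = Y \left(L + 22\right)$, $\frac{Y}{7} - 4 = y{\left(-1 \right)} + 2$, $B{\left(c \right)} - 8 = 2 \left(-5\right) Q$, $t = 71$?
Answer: $\frac{64028}{21} \approx 3049.0$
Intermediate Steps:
$Q = - \frac{24}{7}$ ($Q = - \frac{3}{7} - 3 = - \frac{24}{7} \approx -3.4286$)
$B{\left(c \right)} = \frac{296}{7}$ ($B{\left(c \right)} = 8 + 2 \left(-5\right) \left(- \frac{24}{7}\right) = 8 - - \frac{240}{7} = 8 + \frac{240}{7} = \frac{296}{7}$)
$Y = 42$ ($Y = 28 + 7 \left(0 + 2\right) = 28 + 7 \cdot 2 = 28 + 14 = 42$)
$w{\left(L \right)} = -154 - 7 L$ ($w{\left(L \right)} = - \frac{42 \left(L + 22\right)}{6} = - \frac{42 \left(22 + L\right)}{6} = - \frac{924 + 42 L}{6} = -154 - 7 L$)
$n = \frac{140}{3}$ ($n = - \frac{-154 - -14}{3} = - \frac{-154 + 14}{3} = \left(- \frac{1}{3}\right) \left(-140\right) = \frac{140}{3} \approx 46.667$)
$B{\left(13 \right)} t + n = \frac{296}{7} \cdot 71 + \frac{140}{3} = \frac{21016}{7} + \frac{140}{3} = \frac{64028}{21}$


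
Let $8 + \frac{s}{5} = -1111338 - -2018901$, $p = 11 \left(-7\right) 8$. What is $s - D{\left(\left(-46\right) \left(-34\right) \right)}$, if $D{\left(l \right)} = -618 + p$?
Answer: $4539009$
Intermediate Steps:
$p = -616$ ($p = \left(-77\right) 8 = -616$)
$D{\left(l \right)} = -1234$ ($D{\left(l \right)} = -618 - 616 = -1234$)
$s = 4537775$ ($s = -40 + 5 \left(-1111338 - -2018901\right) = -40 + 5 \left(-1111338 + 2018901\right) = -40 + 5 \cdot 907563 = -40 + 4537815 = 4537775$)
$s - D{\left(\left(-46\right) \left(-34\right) \right)} = 4537775 - -1234 = 4537775 + 1234 = 4539009$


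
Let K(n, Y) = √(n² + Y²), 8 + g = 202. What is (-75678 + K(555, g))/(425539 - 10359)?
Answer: -37839/207590 + √345661/415180 ≈ -0.18086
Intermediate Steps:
g = 194 (g = -8 + 202 = 194)
K(n, Y) = √(Y² + n²)
(-75678 + K(555, g))/(425539 - 10359) = (-75678 + √(194² + 555²))/(425539 - 10359) = (-75678 + √(37636 + 308025))/415180 = (-75678 + √345661)*(1/415180) = -37839/207590 + √345661/415180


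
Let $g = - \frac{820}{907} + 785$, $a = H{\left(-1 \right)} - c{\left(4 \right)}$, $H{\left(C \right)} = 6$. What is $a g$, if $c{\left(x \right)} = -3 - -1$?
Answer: $\frac{5689400}{907} \approx 6272.8$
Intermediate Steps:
$c{\left(x \right)} = -2$ ($c{\left(x \right)} = -3 + 1 = -2$)
$a = 8$ ($a = 6 - -2 = 6 + 2 = 8$)
$g = \frac{711175}{907}$ ($g = \left(-820\right) \frac{1}{907} + 785 = - \frac{820}{907} + 785 = \frac{711175}{907} \approx 784.1$)
$a g = 8 \cdot \frac{711175}{907} = \frac{5689400}{907}$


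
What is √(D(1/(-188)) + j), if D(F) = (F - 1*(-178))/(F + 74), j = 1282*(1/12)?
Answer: √9395313194/9274 ≈ 10.452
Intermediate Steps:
j = 641/6 (j = 1282*(1*(1/12)) = 1282*(1/12) = 641/6 ≈ 106.83)
D(F) = (178 + F)/(74 + F) (D(F) = (F + 178)/(74 + F) = (178 + F)/(74 + F))
√(D(1/(-188)) + j) = √((178 + 1/(-188))/(74 + 1/(-188)) + 641/6) = √((178 - 1/188)/(74 - 1/188) + 641/6) = √((33463/188)/(13911/188) + 641/6) = √((188/13911)*(33463/188) + 641/6) = √(33463/13911 + 641/6) = √(1013081/9274) = √9395313194/9274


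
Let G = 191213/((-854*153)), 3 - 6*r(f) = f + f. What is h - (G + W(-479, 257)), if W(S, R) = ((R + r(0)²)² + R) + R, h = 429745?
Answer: 379499835709/1045296 ≈ 3.6306e+5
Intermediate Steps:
r(f) = ½ - f/3 (r(f) = ½ - (f + f)/6 = ½ - f/3)
G = -191213/130662 (G = 191213/(-130662) = 191213*(-1/130662) = -191213/130662 ≈ -1.4634)
W(S, R) = (¼ + R)² + 2*R (W(S, R) = ((R + (½ - ⅓*0)²)² + R) + R = ((R + (½ + 0)²)² + R) + R = ((R + (½)²)² + R) + R = ((R + ¼)² + R) + R = ((¼ + R)² + R) + R = (R + (¼ + R)²) + R = (¼ + R)² + 2*R)
h - (G + W(-479, 257)) = 429745 - (-191213/130662 + (2*257 + (1 + 4*257)²/16)) = 429745 - (-191213/130662 + (514 + (1 + 1028)²/16)) = 429745 - (-191213/130662 + (514 + (1/16)*1029²)) = 429745 - (-191213/130662 + (514 + (1/16)*1058841)) = 429745 - (-191213/130662 + (514 + 1058841/16)) = 429745 - (-191213/130662 + 1067065/16) = 429745 - 1*69710893811/1045296 = 429745 - 69710893811/1045296 = 379499835709/1045296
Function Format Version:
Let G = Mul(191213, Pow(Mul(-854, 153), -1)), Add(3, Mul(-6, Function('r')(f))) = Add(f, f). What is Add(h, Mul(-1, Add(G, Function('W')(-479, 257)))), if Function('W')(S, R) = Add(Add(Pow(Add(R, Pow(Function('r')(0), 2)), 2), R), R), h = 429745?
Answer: Rational(379499835709, 1045296) ≈ 3.6306e+5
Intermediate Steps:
Function('r')(f) = Add(Rational(1, 2), Mul(Rational(-1, 3), f)) (Function('r')(f) = Add(Rational(1, 2), Mul(Rational(-1, 6), Add(f, f))) = Add(Rational(1, 2), Mul(Rational(-1, 6), Mul(2, f))) = Add(Rational(1, 2), Mul(Rational(-1, 3), f)))
G = Rational(-191213, 130662) (G = Mul(191213, Pow(-130662, -1)) = Mul(191213, Rational(-1, 130662)) = Rational(-191213, 130662) ≈ -1.4634)
Function('W')(S, R) = Add(Pow(Add(Rational(1, 4), R), 2), Mul(2, R)) (Function('W')(S, R) = Add(Add(Pow(Add(R, Pow(Add(Rational(1, 2), Mul(Rational(-1, 3), 0)), 2)), 2), R), R) = Add(Add(Pow(Add(R, Pow(Add(Rational(1, 2), 0), 2)), 2), R), R) = Add(Add(Pow(Add(R, Pow(Rational(1, 2), 2)), 2), R), R) = Add(Add(Pow(Add(R, Rational(1, 4)), 2), R), R) = Add(Add(Pow(Add(Rational(1, 4), R), 2), R), R) = Add(Add(R, Pow(Add(Rational(1, 4), R), 2)), R) = Add(Pow(Add(Rational(1, 4), R), 2), Mul(2, R)))
Add(h, Mul(-1, Add(G, Function('W')(-479, 257)))) = Add(429745, Mul(-1, Add(Rational(-191213, 130662), Add(Mul(2, 257), Mul(Rational(1, 16), Pow(Add(1, Mul(4, 257)), 2)))))) = Add(429745, Mul(-1, Add(Rational(-191213, 130662), Add(514, Mul(Rational(1, 16), Pow(Add(1, 1028), 2)))))) = Add(429745, Mul(-1, Add(Rational(-191213, 130662), Add(514, Mul(Rational(1, 16), Pow(1029, 2)))))) = Add(429745, Mul(-1, Add(Rational(-191213, 130662), Add(514, Mul(Rational(1, 16), 1058841))))) = Add(429745, Mul(-1, Add(Rational(-191213, 130662), Add(514, Rational(1058841, 16))))) = Add(429745, Mul(-1, Add(Rational(-191213, 130662), Rational(1067065, 16)))) = Add(429745, Mul(-1, Rational(69710893811, 1045296))) = Add(429745, Rational(-69710893811, 1045296)) = Rational(379499835709, 1045296)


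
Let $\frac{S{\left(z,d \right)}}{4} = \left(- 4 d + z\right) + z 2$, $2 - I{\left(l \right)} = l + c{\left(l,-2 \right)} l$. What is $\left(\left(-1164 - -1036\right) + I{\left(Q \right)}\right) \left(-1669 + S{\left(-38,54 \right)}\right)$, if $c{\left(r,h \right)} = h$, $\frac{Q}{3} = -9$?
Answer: $457317$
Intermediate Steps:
$Q = -27$ ($Q = 3 \left(-9\right) = -27$)
$I{\left(l \right)} = 2 + l$ ($I{\left(l \right)} = 2 - \left(l - 2 l\right) = 2 - - l = 2 + l$)
$S{\left(z,d \right)} = - 16 d + 12 z$ ($S{\left(z,d \right)} = 4 \left(\left(- 4 d + z\right) + z 2\right) = 4 \left(\left(z - 4 d\right) + 2 z\right) = 4 \left(- 4 d + 3 z\right) = - 16 d + 12 z$)
$\left(\left(-1164 - -1036\right) + I{\left(Q \right)}\right) \left(-1669 + S{\left(-38,54 \right)}\right) = \left(\left(-1164 - -1036\right) + \left(2 - 27\right)\right) \left(-1669 + \left(\left(-16\right) 54 + 12 \left(-38\right)\right)\right) = \left(\left(-1164 + 1036\right) - 25\right) \left(-1669 - 1320\right) = \left(-128 - 25\right) \left(-1669 - 1320\right) = \left(-153\right) \left(-2989\right) = 457317$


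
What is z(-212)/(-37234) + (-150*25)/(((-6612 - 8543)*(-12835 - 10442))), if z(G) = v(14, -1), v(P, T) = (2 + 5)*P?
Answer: -1157013171/437825837393 ≈ -0.0026426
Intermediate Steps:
v(P, T) = 7*P
z(G) = 98 (z(G) = 7*14 = 98)
z(-212)/(-37234) + (-150*25)/(((-6612 - 8543)*(-12835 - 10442))) = 98/(-37234) + (-150*25)/(((-6612 - 8543)*(-12835 - 10442))) = 98*(-1/37234) - 3750/((-15155*(-23277))) = -49/18617 - 3750/352762935 = -49/18617 - 3750*1/352762935 = -49/18617 - 250/23517529 = -1157013171/437825837393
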